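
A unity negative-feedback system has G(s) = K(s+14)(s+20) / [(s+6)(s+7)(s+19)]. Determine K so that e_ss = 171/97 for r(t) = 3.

No free integrators in G(s): this is a type 0 system.
K_p = lim_{s→0} G(s) = K·14·20 / (6·7·19) = (20/57)·K.
e_ss = 3/(1 + K_p) = 171/97 ⇒ 1 + (20/57)·K = 97/57 ⇒ K = 2.

2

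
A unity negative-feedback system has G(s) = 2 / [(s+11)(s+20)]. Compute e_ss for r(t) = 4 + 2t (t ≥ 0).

The open loop has no poles at the origin → type 0 system. Taking each input component in turn:
  • 4: e_ss = 4/(1+K_p) with K_p=1/110 → 440/111.
  • 2t: a type-0 system cannot track it, e_ss → ∞.
The unbounded component dominates.

infinity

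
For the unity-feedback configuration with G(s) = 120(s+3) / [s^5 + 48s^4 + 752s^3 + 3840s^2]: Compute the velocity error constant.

infinity

K_v = lim_{s→0} s·G(s); with 2 poles at the origin the limit diverges, so K_v = ∞.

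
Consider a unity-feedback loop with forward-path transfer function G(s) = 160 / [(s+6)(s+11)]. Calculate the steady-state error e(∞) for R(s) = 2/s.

66/113

System type = 0 (no poles at s=0).
K_p = lim_{s→0} G(s) = 160 / (6·11) = 80/33.
e_ss = 2/(1 + K_p) = 2/(113/33) = 66/113.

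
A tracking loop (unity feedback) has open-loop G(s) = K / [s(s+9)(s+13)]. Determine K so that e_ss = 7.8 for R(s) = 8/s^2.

One free integrator in G(s): this is a type 1 system.
K_v = lim_{s→0} s·G(s) = K / (9·13) = (1/117)·K.
e_ss = 8/K_v = 7.8 ⇒ K_v = 40/39 ⇒ K = (40/39)/(1/117) = 120.

120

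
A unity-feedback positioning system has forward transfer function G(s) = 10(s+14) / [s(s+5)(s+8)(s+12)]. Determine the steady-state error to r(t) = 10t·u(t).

240/7

One free integrator in G(s): this is a type 1 system.
K_v = lim_{s→0} s·G(s) = 10·14 / (5·8·12) = 7/24.
e_ss = 10/K_v = 10/(7/24) = 240/7.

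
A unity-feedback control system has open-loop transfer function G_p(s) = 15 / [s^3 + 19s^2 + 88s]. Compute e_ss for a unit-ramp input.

The denominator has no term below 88s — 1 pole at s=0, type 1.
K_v = lim_{s→0} s·G_p(s) = 15 / 88 = 15/88.
e_ss = 1/K_v = 1/(15/88) = 88/15.

88/15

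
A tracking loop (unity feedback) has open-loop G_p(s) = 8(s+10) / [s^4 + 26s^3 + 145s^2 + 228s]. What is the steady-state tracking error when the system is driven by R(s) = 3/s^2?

Lowest-order denominator term is 228s, so the open loop has 1 pole at the origin → type 1 system.
K_v = lim_{s→0} s·G_p(s) = 8·10 / 228 = 20/57.
e_ss = 3/K_v = 3/(20/57) = 8.55.

8.55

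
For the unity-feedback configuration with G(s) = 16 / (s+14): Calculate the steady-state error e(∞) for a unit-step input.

System type = 0 (no poles at s=0).
K_p = lim_{s→0} G(s) = 16 / (14) = 8/7.
e_ss = 1/(1 + K_p) = 1/(15/7) = 7/15.

7/15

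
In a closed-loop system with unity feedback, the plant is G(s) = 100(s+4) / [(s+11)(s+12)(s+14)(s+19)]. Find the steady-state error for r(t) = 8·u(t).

35112/4439

No free integrators in G(s): this is a type 0 system.
K_p = lim_{s→0} G(s) = 100·4 / (11·12·14·19) = 50/4389.
e_ss = 8/(1 + K_p) = 8/(4439/4389) = 35112/4439.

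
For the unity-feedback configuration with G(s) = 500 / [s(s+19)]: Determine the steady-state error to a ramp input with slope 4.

The open loop has one pole at the origin → type 1 system.
K_v = lim_{s→0} s·G(s) = 500 / (19) = 500/19.
e_ss = 4/K_v = 4/(500/19) = 0.152.

0.152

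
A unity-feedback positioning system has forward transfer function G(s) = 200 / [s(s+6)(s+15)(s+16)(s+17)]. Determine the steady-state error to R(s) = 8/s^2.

The open loop has one pole at the origin → type 1 system.
K_v = lim_{s→0} s·G(s) = 200 / (6·15·16·17) = 5/612.
e_ss = 8/K_v = 8/(5/612) = 979.2.

979.2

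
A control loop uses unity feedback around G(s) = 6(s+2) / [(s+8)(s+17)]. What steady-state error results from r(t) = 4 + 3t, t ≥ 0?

infinity

G(s) has no factors of s in the denominator, so the system is type 0. By superposition:
  • 4: e_ss = 4/(1+K_p) with K_p=3/34 → 136/37.
  • 3t: a type-0 system cannot track it, e_ss → ∞.
The unbounded component dominates.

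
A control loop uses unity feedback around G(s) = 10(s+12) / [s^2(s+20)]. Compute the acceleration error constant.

6

The open loop has two poles at the origin → type 2 system.
K_a = lim_{s→0} s^2·G(s) = 10·12 / (20) = 6.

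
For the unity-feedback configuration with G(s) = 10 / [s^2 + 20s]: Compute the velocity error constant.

The denominator has no term below 20s — 1 pole at s=0, type 1.
K_v = lim_{s→0} s·G(s) = 10 / 20 = 0.5.

0.5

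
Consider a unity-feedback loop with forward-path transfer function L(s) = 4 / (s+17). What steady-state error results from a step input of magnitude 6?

No free integrators in L(s): this is a type 0 system.
K_p = lim_{s→0} L(s) = 4 / (17) = 4/17.
e_ss = 6/(1 + K_p) = 6/(21/17) = 34/7.

34/7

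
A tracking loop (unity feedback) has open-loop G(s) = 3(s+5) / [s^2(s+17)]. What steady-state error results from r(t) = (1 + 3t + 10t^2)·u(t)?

68/3

Two free integrators in G(s): this is a type 2 system. Taking each input component in turn:
  • 1: tracked with zero error.
  • 3t: tracked with zero error.
  • 10t^2: e_ss = 20/K_a with K_a=15/17 → 68/3.
Total e_ss = 68/3.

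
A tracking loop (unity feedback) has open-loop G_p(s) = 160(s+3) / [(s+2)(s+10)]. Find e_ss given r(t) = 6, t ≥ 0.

G_p(s) has no factors of s in the denominator, so the system is type 0.
K_p = lim_{s→0} G_p(s) = 160·3 / (2·10) = 24.
e_ss = 6/(1 + K_p) = 6/25 = 0.24.

0.24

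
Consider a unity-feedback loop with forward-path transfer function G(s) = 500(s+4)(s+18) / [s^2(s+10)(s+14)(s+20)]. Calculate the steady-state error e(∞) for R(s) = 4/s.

The open loop has two poles at the origin → type 2 system.
A type-2 system has K_p = ∞, so it tracks a step input with zero steady-state error.

0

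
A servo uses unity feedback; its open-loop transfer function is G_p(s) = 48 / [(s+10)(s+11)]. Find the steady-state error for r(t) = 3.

The open loop has no poles at the origin → type 0 system.
K_p = lim_{s→0} G_p(s) = 48 / (10·11) = 24/55.
e_ss = 3/(1 + K_p) = 3/(79/55) = 165/79.

165/79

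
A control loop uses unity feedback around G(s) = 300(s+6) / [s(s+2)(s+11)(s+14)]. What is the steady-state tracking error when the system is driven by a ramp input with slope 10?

77/45

The open loop has one pole at the origin → type 1 system.
K_v = lim_{s→0} s·G(s) = 300·6 / (2·11·14) = 450/77.
e_ss = 10/K_v = 10/(450/77) = 77/45.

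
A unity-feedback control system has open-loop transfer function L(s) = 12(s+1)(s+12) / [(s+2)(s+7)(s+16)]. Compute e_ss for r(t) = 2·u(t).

System type = 0 (no poles at s=0).
K_p = lim_{s→0} L(s) = 12·1·12 / (2·7·16) = 9/14.
e_ss = 2/(1 + K_p) = 2/(23/14) = 28/23.

28/23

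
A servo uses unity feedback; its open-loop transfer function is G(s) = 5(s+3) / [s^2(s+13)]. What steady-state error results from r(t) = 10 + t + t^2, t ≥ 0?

26/15

G(s) has two factors of s in the denominator, so the system is type 2. Taking each input component in turn:
  • 10: tracked with zero error.
  • t: tracked with zero error.
  • t^2: e_ss = 2/K_a with K_a=15/13 → 26/15.
Total e_ss = 26/15.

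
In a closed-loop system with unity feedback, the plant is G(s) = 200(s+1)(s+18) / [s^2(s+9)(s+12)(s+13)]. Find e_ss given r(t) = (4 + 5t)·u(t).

0

System type = 2 (two poles at s=0). Taking each input component in turn:
  • 4: tracked with zero error.
  • 5t: tracked with zero error.
Total e_ss = 0.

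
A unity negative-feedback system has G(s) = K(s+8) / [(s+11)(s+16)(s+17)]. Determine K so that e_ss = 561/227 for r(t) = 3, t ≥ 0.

No free integrators in G(s): this is a type 0 system.
K_p = lim_{s→0} G(s) = K·8 / (11·16·17) = (1/374)·K.
e_ss = 3/(1 + K_p) = 561/227 ⇒ 1 + (1/374)·K = 227/187 ⇒ K = 80.

80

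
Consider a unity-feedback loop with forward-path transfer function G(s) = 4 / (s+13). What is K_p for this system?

No free integrators in G(s): this is a type 0 system.
K_p = lim_{s→0} G(s) = 4 / (13) = 4/13.

4/13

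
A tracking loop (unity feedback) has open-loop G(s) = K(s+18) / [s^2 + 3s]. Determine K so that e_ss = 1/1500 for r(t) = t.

The denominator has no term below 3s — 1 pole at s=0, type 1.
K_v = lim_{s→0} s·G(s) = K·18 / 3 = 6·K.
e_ss = 1/K_v = 1/1500 ⇒ K_v = 1500 ⇒ K = 1500/6 = 250.

250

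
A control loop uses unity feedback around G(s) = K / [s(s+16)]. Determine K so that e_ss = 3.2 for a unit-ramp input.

System type = 1 (one pole at s=0).
K_v = lim_{s→0} s·G(s) = K / (16) = 0.0625·K.
e_ss = 1/K_v = 3.2 ⇒ K_v = 0.3125 ⇒ K = 0.3125/0.0625 = 5.

5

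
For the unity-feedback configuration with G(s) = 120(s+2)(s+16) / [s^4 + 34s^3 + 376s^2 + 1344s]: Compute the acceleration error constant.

0

Lowest-order denominator term is 1344s, so the open loop has 1 pole at the origin → type 1 system.
K_a = lim_{s→0} s^2·G(s) = 0 (the extra factor of s kills the finite limit).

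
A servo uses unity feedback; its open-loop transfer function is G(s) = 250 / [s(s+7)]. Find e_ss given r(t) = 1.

The open loop has one pole at the origin → type 1 system.
K_p = ∞ for a type-1 system; e_ss to a step is zero.

0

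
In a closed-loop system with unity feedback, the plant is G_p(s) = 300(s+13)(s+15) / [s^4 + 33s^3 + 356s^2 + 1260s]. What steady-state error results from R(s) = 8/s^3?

Lowest-order denominator term is 1260s, so the open loop has 1 pole at the origin → type 1 system.
K_a = lim_{s→0} s^2·G_p(s) = 0; the steady-state error to this parabolic input grows without bound.

infinity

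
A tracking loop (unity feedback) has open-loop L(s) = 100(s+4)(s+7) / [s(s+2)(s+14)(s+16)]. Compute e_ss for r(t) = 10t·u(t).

1.6

L(s) has one factor of s in the denominator, so the system is type 1.
K_v = lim_{s→0} s·L(s) = 100·4·7 / (2·14·16) = 6.25.
e_ss = 10/K_v = 10/6.25 = 1.6.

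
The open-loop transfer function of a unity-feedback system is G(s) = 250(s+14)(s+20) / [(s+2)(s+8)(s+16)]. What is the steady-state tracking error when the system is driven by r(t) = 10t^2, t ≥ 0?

The open loop has no poles at the origin → type 0 system.
For a type-0 system K_a = 0, so e_ss to a parabolic input is unbounded.

infinity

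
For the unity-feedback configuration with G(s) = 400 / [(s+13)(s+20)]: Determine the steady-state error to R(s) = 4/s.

52/33

System type = 0 (no poles at s=0).
K_p = lim_{s→0} G(s) = 400 / (13·20) = 20/13.
e_ss = 4/(1 + K_p) = 4/(33/13) = 52/33.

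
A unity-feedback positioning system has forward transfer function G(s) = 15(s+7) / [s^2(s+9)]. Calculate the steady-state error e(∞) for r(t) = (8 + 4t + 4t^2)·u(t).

System type = 2 (two poles at s=0). By superposition:
  • 8: tracked with zero error.
  • 4t: tracked with zero error.
  • 4t^2: e_ss = 8/K_a with K_a=35/3 → 24/35.
Total e_ss = 24/35.

24/35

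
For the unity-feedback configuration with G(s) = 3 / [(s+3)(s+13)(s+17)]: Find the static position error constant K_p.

The open loop has no poles at the origin → type 0 system.
K_p = lim_{s→0} G(s) = 3 / (3·13·17) = 1/221.

1/221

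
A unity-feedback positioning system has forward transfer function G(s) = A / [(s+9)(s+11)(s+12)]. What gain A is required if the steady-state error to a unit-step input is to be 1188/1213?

25

The open loop has no poles at the origin → type 0 system.
K_p = lim_{s→0} G(s) = A / (9·11·12) = (1/1188)·A.
e_ss = 1/(1 + K_p) = 1188/1213 ⇒ 1 + (1/1188)·A = 1213/1188 ⇒ A = 25.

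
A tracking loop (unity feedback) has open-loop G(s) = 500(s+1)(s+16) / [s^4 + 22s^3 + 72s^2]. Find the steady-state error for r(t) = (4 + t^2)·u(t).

The denominator has no term below 72s^2 — 2 poles at s=0, type 2. Treating each term separately:
  • 4: tracked with zero error.
  • t^2: e_ss = 2/K_a with K_a=1000/9 → 0.018.
Total e_ss = 0.018.

0.018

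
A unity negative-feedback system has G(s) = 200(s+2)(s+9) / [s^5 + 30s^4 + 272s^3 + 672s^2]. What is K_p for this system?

K_p = lim_{s→0} G(s); with 2 poles at the origin the limit diverges, so K_p = ∞.

infinity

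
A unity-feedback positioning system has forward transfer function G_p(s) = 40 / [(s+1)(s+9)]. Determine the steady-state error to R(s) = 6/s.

System type = 0 (no poles at s=0).
K_p = lim_{s→0} G_p(s) = 40 / (1·9) = 40/9.
e_ss = 6/(1 + K_p) = 6/(49/9) = 54/49.

54/49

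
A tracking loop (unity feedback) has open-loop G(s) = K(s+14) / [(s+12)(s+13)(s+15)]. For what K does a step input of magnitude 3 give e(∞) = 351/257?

200

No free integrators in G(s): this is a type 0 system.
K_p = lim_{s→0} G(s) = K·14 / (12·13·15) = (7/1170)·K.
e_ss = 3/(1 + K_p) = 351/257 ⇒ 1 + (7/1170)·K = 257/117 ⇒ K = 200.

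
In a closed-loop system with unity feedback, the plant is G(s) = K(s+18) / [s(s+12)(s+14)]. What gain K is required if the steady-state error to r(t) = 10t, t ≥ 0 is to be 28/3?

G(s) has one factor of s in the denominator, so the system is type 1.
K_v = lim_{s→0} s·G(s) = K·18 / (12·14) = (3/28)·K.
e_ss = 10/K_v = 28/3 ⇒ K_v = 15/14 ⇒ K = (15/14)/(3/28) = 10.

10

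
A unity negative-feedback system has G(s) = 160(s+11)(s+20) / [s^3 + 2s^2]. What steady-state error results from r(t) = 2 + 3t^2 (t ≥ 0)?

3/8800

The denominator has no term below 2s^2 — 2 poles at s=0, type 2. By superposition:
  • 2: tracked with zero error.
  • 3t^2: e_ss = 6/K_a with K_a=17600 → 3/8800.
Total e_ss = 3/8800.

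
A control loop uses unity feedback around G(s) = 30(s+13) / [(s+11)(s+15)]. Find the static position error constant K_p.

26/11

G(s) has no factors of s in the denominator, so the system is type 0.
K_p = lim_{s→0} G(s) = 30·13 / (11·15) = 26/11.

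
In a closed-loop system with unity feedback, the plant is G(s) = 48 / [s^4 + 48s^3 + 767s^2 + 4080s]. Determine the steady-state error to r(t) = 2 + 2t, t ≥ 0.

170

Lowest-order denominator term is 4080s, so the open loop has 1 pole at the origin → type 1 system. Treating each term separately:
  • 2: tracked with zero error.
  • 2t: e_ss = 2/K_v with K_v=1/85 → 170.
Total e_ss = 170.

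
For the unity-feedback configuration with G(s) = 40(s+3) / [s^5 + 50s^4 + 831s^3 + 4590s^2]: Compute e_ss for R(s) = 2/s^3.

Factoring s^2 from the denominator leaves a polynomial with constant term 4590, so the system is type 2.
K_a = lim_{s→0} s^2·G(s) = 40·3 / 4590 = 4/153.
r(t) = t^2 gives R(s) = 2/s^3.
e_ss = 2/K_a = 2/(4/153) = 76.5.

76.5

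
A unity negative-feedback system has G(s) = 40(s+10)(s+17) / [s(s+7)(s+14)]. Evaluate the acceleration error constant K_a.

0

G(s) has one factor of s in the denominator, so the system is type 1.
K_a = lim_{s→0} s^2·G(s) = 0 (the extra factor of s kills the finite limit).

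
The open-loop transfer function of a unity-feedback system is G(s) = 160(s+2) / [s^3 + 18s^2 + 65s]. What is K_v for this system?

The denominator has no term below 65s — 1 pole at s=0, type 1.
K_v = lim_{s→0} s·G(s) = 160·2 / 65 = 64/13.

64/13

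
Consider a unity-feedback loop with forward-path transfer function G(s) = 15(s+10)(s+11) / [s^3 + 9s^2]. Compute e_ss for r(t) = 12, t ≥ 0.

0

Factoring s^2 from the denominator leaves a polynomial with constant term 9, so the system is type 2.
K_p = ∞ for a type-2 system; e_ss to a step is zero.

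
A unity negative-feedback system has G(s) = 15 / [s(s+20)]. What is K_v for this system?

0.75

G(s) has one factor of s in the denominator, so the system is type 1.
K_v = lim_{s→0} s·G(s) = 15 / (20) = 0.75.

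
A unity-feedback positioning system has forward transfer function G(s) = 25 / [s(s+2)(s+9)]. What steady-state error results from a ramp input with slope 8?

One free integrator in G(s): this is a type 1 system.
K_v = lim_{s→0} s·G(s) = 25 / (2·9) = 25/18.
e_ss = 8/K_v = 8/(25/18) = 5.76.

5.76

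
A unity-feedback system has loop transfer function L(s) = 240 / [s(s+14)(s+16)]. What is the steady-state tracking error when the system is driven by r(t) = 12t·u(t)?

11.2

System type = 1 (one pole at s=0).
K_v = lim_{s→0} s·L(s) = 240 / (14·16) = 15/14.
e_ss = 12/K_v = 12/(15/14) = 11.2.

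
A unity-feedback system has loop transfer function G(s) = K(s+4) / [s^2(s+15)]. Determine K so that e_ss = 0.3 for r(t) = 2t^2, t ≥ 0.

The open loop has two poles at the origin → type 2 system.
K_a = lim_{s→0} s^2·G(s) = K·4 / (15) = (4/15)·K.
e_ss = 4/K_a = 0.3 ⇒ K_a = 40/3 ⇒ K = (40/3)/(4/15) = 50.

50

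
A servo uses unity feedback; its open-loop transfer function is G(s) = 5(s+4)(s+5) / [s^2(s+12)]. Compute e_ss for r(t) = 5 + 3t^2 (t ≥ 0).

Two free integrators in G(s): this is a type 2 system. Taking each input component in turn:
  • 5: tracked with zero error.
  • 3t^2: e_ss = 6/K_a with K_a=25/3 → 0.72.
Total e_ss = 0.72.

0.72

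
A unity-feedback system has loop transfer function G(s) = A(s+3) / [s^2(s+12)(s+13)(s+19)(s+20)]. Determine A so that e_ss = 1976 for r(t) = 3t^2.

60

Two free integrators in G(s): this is a type 2 system.
K_a = lim_{s→0} s^2·G(s) = A·3 / (12·13·19·20) = (1/19760)·A.
e_ss = 6/K_a = 1976 ⇒ K_a = 3/988 ⇒ A = (3/988)/(1/19760) = 60.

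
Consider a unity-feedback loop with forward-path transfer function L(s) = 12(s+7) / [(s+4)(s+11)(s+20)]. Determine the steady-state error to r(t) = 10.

2200/241

The open loop has no poles at the origin → type 0 system.
K_p = lim_{s→0} L(s) = 12·7 / (4·11·20) = 21/220.
e_ss = 10/(1 + K_p) = 10/(241/220) = 2200/241.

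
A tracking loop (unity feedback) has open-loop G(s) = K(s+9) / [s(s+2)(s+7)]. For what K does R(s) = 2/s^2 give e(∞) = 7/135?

60

One free integrator in G(s): this is a type 1 system.
K_v = lim_{s→0} s·G(s) = K·9 / (2·7) = (9/14)·K.
e_ss = 2/K_v = 7/135 ⇒ K_v = 270/7 ⇒ K = (270/7)/(9/14) = 60.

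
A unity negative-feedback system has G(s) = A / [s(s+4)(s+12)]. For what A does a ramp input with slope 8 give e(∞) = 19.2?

One free integrator in G(s): this is a type 1 system.
K_v = lim_{s→0} s·G(s) = A / (4·12) = (1/48)·A.
e_ss = 8/K_v = 19.2 ⇒ K_v = 5/12 ⇒ A = (5/12)/(1/48) = 20.

20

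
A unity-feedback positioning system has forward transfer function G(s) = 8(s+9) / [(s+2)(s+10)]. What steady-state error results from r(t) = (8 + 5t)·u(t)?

G(s) has no factors of s in the denominator, so the system is type 0. Taking each input component in turn:
  • 8: e_ss = 8/(1+K_p) with K_p=3.6 → 40/23.
  • 5t: a type-0 system cannot track it, e_ss → ∞.
The unbounded component dominates.

infinity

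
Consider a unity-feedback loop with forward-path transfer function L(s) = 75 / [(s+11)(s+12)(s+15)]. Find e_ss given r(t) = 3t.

L(s) has no factors of s in the denominator, so the system is type 0.
For a type-0 system K_v = 0, so e_ss to a ramp input is unbounded.

infinity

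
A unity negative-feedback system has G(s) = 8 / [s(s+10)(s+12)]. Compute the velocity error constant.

System type = 1 (one pole at s=0).
K_v = lim_{s→0} s·G(s) = 8 / (10·12) = 1/15.

1/15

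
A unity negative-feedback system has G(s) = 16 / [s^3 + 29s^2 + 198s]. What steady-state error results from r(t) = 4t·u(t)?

49.5

The denominator has no term below 198s — 1 pole at s=0, type 1.
K_v = lim_{s→0} s·G(s) = 16 / 198 = 8/99.
e_ss = 4/K_v = 4/(8/99) = 49.5.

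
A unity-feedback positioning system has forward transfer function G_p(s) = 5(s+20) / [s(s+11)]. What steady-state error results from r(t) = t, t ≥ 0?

0.11

One free integrator in G_p(s): this is a type 1 system.
K_v = lim_{s→0} s·G_p(s) = 5·20 / (11) = 100/11.
e_ss = 1/K_v = 1/(100/11) = 0.11.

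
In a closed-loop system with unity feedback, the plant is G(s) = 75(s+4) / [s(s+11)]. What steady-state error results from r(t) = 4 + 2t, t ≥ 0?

11/150

The open loop has one pole at the origin → type 1 system. Treating each term separately:
  • 4: tracked with zero error.
  • 2t: e_ss = 2/K_v with K_v=300/11 → 11/150.
Total e_ss = 11/150.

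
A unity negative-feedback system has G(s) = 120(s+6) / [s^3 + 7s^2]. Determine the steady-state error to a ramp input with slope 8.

Factoring s^2 from the denominator leaves a polynomial with constant term 7, so the system is type 2.
K_v = ∞ for a type-2 system; e_ss to a ramp is zero.

0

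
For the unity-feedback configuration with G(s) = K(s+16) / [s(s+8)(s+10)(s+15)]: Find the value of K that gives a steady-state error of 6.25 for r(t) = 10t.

120

G(s) has one factor of s in the denominator, so the system is type 1.
K_v = lim_{s→0} s·G(s) = K·16 / (8·10·15) = (1/75)·K.
e_ss = 10/K_v = 6.25 ⇒ K_v = 1.6 ⇒ K = 1.6/(1/75) = 120.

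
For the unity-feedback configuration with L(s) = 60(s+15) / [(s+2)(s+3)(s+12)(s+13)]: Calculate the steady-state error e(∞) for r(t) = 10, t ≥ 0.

System type = 0 (no poles at s=0).
K_p = lim_{s→0} L(s) = 60·15 / (2·3·12·13) = 25/26.
e_ss = 10/(1 + K_p) = 10/(51/26) = 260/51.

260/51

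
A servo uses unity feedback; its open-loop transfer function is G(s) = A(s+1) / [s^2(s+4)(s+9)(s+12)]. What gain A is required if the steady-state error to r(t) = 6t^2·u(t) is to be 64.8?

G(s) has two factors of s in the denominator, so the system is type 2.
K_a = lim_{s→0} s^2·G(s) = A·1 / (4·9·12) = (1/432)·A.
e_ss = 12/K_a = 64.8 ⇒ K_a = 5/27 ⇒ A = (5/27)/(1/432) = 80.

80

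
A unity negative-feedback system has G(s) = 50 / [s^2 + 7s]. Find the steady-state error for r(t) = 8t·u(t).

1.12

The denominator has no term below 7s — 1 pole at s=0, type 1.
K_v = lim_{s→0} s·G(s) = 50 / 7 = 50/7.
e_ss = 8/K_v = 8/(50/7) = 1.12.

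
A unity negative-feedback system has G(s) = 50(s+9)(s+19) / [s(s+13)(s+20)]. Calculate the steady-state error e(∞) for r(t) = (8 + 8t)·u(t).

One free integrator in G(s): this is a type 1 system. By superposition:
  • 8: tracked with zero error.
  • 8t: e_ss = 8/K_v with K_v=855/26 → 208/855.
Total e_ss = 208/855.

208/855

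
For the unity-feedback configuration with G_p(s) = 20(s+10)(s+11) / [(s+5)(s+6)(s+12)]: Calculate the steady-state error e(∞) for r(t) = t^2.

System type = 0 (no poles at s=0).
For a type-0 system K_a = 0, so e_ss to a parabolic input is unbounded.

infinity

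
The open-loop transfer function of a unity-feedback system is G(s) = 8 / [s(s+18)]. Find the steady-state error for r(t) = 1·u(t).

0

The open loop has one pole at the origin → type 1 system.
K_p = ∞ for a type-1 system; e_ss to a step is zero.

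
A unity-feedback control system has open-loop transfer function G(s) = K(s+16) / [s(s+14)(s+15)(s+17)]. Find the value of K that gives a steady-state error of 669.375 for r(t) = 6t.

2

One free integrator in G(s): this is a type 1 system.
K_v = lim_{s→0} s·G(s) = K·16 / (14·15·17) = (8/1785)·K.
e_ss = 6/K_v = 669.375 ⇒ K_v = 16/1785 ⇒ K = (16/1785)/(8/1785) = 2.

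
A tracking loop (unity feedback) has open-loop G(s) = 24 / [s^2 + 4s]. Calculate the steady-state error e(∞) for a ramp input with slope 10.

5/3

Factoring s from the denominator leaves a polynomial with constant term 4, so the system is type 1.
K_v = lim_{s→0} s·G(s) = 24 / 4 = 6.
e_ss = 10/K_v = 10/6 = 5/3.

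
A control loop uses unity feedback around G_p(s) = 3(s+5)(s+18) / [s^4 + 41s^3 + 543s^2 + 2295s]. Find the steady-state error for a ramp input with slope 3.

25.5

Lowest-order denominator term is 2295s, so the open loop has 1 pole at the origin → type 1 system.
K_v = lim_{s→0} s·G_p(s) = 3·5·18 / 2295 = 2/17.
e_ss = 3/K_v = 3/(2/17) = 25.5.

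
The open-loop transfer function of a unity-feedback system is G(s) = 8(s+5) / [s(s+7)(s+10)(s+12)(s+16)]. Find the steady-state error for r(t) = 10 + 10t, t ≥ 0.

3360

G(s) has one factor of s in the denominator, so the system is type 1. Taking each input component in turn:
  • 10: tracked with zero error.
  • 10t: e_ss = 10/K_v with K_v=1/336 → 3360.
Total e_ss = 3360.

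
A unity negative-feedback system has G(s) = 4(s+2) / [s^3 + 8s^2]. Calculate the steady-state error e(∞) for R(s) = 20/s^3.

20

Factoring s^2 from the denominator leaves a polynomial with constant term 8, so the system is type 2.
K_a = lim_{s→0} s^2·G(s) = 4·2 / 8 = 1.
r(t) = 10t^2 gives R(s) = 20/s^3.
e_ss = 20/K_a = 20/1 = 20.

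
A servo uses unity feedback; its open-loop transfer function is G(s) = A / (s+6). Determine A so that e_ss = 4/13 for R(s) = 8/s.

No free integrators in G(s): this is a type 0 system.
K_p = lim_{s→0} G(s) = A / (6) = (1/6)·A.
e_ss = 8/(1 + K_p) = 4/13 ⇒ 1 + (1/6)·A = 26 ⇒ A = 150.

150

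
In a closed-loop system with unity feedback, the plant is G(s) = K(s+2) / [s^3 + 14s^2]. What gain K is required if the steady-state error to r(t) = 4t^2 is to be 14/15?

60

Lowest-order denominator term is 14s^2, so the open loop has 2 poles at the origin → type 2 system.
K_a = lim_{s→0} s^2·G(s) = K·2 / 14 = (1/7)·K.
e_ss = 8/K_a = 14/15 ⇒ K_a = 60/7 ⇒ K = (60/7)/(1/7) = 60.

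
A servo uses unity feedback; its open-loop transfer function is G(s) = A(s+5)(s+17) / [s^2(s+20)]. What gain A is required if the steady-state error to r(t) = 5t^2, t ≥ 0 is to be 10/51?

12

G(s) has two factors of s in the denominator, so the system is type 2.
K_a = lim_{s→0} s^2·G(s) = A·5·17 / (20) = 4.25·A.
e_ss = 10/K_a = 10/51 ⇒ K_a = 51 ⇒ A = 51/4.25 = 12.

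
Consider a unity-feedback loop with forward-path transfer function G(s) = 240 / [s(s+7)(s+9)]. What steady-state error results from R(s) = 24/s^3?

The open loop has one pole at the origin → type 1 system.
K_a = lim_{s→0} s^2·G(s) = 0; the steady-state error to this parabolic input grows without bound.

infinity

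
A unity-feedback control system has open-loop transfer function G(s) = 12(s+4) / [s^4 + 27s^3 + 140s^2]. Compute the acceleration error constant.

12/35

The denominator has no term below 140s^2 — 2 poles at s=0, type 2.
K_a = lim_{s→0} s^2·G(s) = 12·4 / 140 = 12/35.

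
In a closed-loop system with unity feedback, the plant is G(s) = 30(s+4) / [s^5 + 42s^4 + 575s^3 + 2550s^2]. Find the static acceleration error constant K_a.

Lowest-order denominator term is 2550s^2, so the open loop has 2 poles at the origin → type 2 system.
K_a = lim_{s→0} s^2·G(s) = 30·4 / 2550 = 4/85.

4/85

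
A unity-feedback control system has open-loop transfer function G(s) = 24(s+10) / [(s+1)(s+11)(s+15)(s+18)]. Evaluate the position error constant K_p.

The open loop has no poles at the origin → type 0 system.
K_p = lim_{s→0} G(s) = 24·10 / (1·11·15·18) = 8/99.

8/99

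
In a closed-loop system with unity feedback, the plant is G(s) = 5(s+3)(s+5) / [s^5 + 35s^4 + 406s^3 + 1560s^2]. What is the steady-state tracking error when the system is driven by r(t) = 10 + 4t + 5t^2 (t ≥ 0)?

The denominator has no term below 1560s^2 — 2 poles at s=0, type 2. By superposition:
  • 10: tracked with zero error.
  • 4t: tracked with zero error.
  • 5t^2: e_ss = 10/K_a with K_a=5/104 → 208.
Total e_ss = 208.

208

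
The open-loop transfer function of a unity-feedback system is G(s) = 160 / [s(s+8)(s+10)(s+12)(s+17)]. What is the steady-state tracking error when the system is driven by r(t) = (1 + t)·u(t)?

One free integrator in G(s): this is a type 1 system. By superposition:
  • 1: tracked with zero error.
  • t: e_ss = 1/K_v with K_v=1/102 → 102.
Total e_ss = 102.

102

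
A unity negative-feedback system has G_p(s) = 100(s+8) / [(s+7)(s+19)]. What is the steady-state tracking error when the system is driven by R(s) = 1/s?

The open loop has no poles at the origin → type 0 system.
K_p = lim_{s→0} G_p(s) = 100·8 / (7·19) = 800/133.
e_ss = 1/(1 + K_p) = 1/(933/133) = 133/933.

133/933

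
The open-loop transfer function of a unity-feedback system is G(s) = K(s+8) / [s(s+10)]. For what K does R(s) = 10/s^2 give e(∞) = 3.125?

4

One free integrator in G(s): this is a type 1 system.
K_v = lim_{s→0} s·G(s) = K·8 / (10) = 0.8·K.
e_ss = 10/K_v = 3.125 ⇒ K_v = 3.2 ⇒ K = 3.2/0.8 = 4.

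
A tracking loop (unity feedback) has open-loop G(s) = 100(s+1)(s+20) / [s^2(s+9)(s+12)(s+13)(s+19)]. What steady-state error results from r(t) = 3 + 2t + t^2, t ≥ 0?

26.676

G(s) has two factors of s in the denominator, so the system is type 2. By superposition:
  • 3: tracked with zero error.
  • 2t: tracked with zero error.
  • t^2: e_ss = 2/K_a with K_a=500/6669 → 26.676.
Total e_ss = 26.676.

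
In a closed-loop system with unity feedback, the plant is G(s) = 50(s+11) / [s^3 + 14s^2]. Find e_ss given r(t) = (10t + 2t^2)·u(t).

The denominator has no term below 14s^2 — 2 poles at s=0, type 2. Treating each term separately:
  • 10t: tracked with zero error.
  • 2t^2: e_ss = 4/K_a with K_a=275/7 → 28/275.
Total e_ss = 28/275.

28/275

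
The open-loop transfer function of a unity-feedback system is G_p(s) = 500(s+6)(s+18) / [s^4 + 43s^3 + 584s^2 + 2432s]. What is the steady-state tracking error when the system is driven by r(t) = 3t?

Lowest-order denominator term is 2432s, so the open loop has 1 pole at the origin → type 1 system.
K_v = lim_{s→0} s·G_p(s) = 500·6·18 / 2432 = 3375/152.
e_ss = 3/K_v = 3/(3375/152) = 152/1125.

152/1125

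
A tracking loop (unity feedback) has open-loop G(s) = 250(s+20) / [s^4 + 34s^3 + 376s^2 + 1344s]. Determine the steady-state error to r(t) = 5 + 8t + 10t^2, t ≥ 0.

infinity

Lowest-order denominator term is 1344s, so the open loop has 1 pole at the origin → type 1 system. By superposition:
  • 5: tracked with zero error.
  • 8t: e_ss = 8/K_v with K_v=625/168 → 2.1504.
  • 10t^2: a type-1 system cannot track it, e_ss → ∞.
The unbounded component dominates.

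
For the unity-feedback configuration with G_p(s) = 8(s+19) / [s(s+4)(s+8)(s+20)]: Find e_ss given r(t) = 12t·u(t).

One free integrator in G_p(s): this is a type 1 system.
K_v = lim_{s→0} s·G_p(s) = 8·19 / (4·8·20) = 0.2375.
e_ss = 12/K_v = 12/0.2375 = 960/19.

960/19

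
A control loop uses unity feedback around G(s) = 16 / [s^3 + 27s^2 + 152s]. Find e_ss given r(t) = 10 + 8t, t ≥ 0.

76

Lowest-order denominator term is 152s, so the open loop has 1 pole at the origin → type 1 system. Treating each term separately:
  • 10: tracked with zero error.
  • 8t: e_ss = 8/K_v with K_v=2/19 → 76.
Total e_ss = 76.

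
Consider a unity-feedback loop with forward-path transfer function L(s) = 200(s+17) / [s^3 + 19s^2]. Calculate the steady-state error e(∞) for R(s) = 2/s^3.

19/1700

Factoring s^2 from the denominator leaves a polynomial with constant term 19, so the system is type 2.
K_a = lim_{s→0} s^2·L(s) = 200·17 / 19 = 3400/19.
r(t) = t^2 gives R(s) = 2/s^3.
e_ss = 2/K_a = 2/(3400/19) = 19/1700.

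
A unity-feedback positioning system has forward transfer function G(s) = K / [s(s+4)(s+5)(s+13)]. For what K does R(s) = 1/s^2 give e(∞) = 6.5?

40

One free integrator in G(s): this is a type 1 system.
K_v = lim_{s→0} s·G(s) = K / (4·5·13) = (1/260)·K.
e_ss = 1/K_v = 6.5 ⇒ K_v = 2/13 ⇒ K = (2/13)/(1/260) = 40.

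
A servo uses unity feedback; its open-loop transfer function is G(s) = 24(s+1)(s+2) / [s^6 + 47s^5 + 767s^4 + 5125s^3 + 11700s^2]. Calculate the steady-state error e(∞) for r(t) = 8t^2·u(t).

Factoring s^2 from the denominator leaves a polynomial with constant term 11700, so the system is type 2.
K_a = lim_{s→0} s^2·G(s) = 24·1·2 / 11700 = 4/975.
r(t) = 8t^2 gives R(s) = 16/s^3.
e_ss = 16/K_a = 16/(4/975) = 3900.

3900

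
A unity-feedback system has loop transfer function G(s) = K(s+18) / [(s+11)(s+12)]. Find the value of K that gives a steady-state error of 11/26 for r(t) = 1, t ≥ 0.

G(s) has no factors of s in the denominator, so the system is type 0.
K_p = lim_{s→0} G(s) = K·18 / (11·12) = (3/22)·K.
e_ss = 1/(1 + K_p) = 11/26 ⇒ 1 + (3/22)·K = 26/11 ⇒ K = 10.

10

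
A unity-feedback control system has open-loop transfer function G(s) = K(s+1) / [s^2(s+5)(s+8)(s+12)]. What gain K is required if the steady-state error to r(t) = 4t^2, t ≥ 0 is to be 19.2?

Two free integrators in G(s): this is a type 2 system.
K_a = lim_{s→0} s^2·G(s) = K·1 / (5·8·12) = (1/480)·K.
e_ss = 8/K_a = 19.2 ⇒ K_a = 5/12 ⇒ K = (5/12)/(1/480) = 200.

200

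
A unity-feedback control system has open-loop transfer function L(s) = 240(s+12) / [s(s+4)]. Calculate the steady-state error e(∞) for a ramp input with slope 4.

The open loop has one pole at the origin → type 1 system.
K_v = lim_{s→0} s·L(s) = 240·12 / (4) = 720.
e_ss = 4/K_v = 4/720 = 1/180.

1/180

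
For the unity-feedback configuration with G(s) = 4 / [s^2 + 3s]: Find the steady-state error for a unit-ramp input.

Factoring s from the denominator leaves a polynomial with constant term 3, so the system is type 1.
K_v = lim_{s→0} s·G(s) = 4 / 3 = 4/3.
e_ss = 1/K_v = 1/(4/3) = 0.75.

0.75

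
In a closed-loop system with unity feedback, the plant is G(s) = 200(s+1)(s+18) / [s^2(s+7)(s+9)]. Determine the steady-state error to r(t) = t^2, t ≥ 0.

0.035

G(s) has two factors of s in the denominator, so the system is type 2.
K_a = lim_{s→0} s^2·G(s) = 200·1·18 / (7·9) = 400/7.
r(t) = t^2 gives R(s) = 2/s^3.
e_ss = 2/K_a = 2/(400/7) = 0.035.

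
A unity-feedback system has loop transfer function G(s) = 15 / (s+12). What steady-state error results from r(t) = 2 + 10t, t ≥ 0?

G(s) has no factors of s in the denominator, so the system is type 0. Treating each term separately:
  • 2: e_ss = 2/(1+K_p) with K_p=1.25 → 8/9.
  • 10t: a type-0 system cannot track it, e_ss → ∞.
The unbounded component dominates.

infinity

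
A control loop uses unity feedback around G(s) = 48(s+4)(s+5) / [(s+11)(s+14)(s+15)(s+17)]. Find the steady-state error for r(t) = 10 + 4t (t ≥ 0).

infinity

No free integrators in G(s): this is a type 0 system. Taking each input component in turn:
  • 10: e_ss = 10/(1+K_p) with K_p=32/1309 → 13090/1341.
  • 4t: a type-0 system cannot track it, e_ss → ∞.
The unbounded component dominates.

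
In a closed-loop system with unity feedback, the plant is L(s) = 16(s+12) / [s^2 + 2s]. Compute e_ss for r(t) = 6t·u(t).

Lowest-order denominator term is 2s, so the open loop has 1 pole at the origin → type 1 system.
K_v = lim_{s→0} s·L(s) = 16·12 / 2 = 96.
e_ss = 6/K_v = 6/96 = 0.0625.

0.0625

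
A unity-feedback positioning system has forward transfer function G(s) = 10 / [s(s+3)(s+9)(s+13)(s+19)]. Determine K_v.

10/6669

The open loop has one pole at the origin → type 1 system.
K_v = lim_{s→0} s·G(s) = 10 / (3·9·13·19) = 10/6669.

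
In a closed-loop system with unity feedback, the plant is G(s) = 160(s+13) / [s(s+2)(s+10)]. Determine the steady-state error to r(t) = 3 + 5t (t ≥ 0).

The open loop has one pole at the origin → type 1 system. Taking each input component in turn:
  • 3: tracked with zero error.
  • 5t: e_ss = 5/K_v with K_v=104 → 5/104.
Total e_ss = 5/104.

5/104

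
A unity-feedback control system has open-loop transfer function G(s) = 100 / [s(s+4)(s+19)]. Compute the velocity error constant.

25/19

System type = 1 (one pole at s=0).
K_v = lim_{s→0} s·G(s) = 100 / (4·19) = 25/19.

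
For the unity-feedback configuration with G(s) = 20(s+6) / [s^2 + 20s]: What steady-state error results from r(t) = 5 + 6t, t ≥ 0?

1

The denominator has no term below 20s — 1 pole at s=0, type 1. Taking each input component in turn:
  • 5: tracked with zero error.
  • 6t: e_ss = 6/K_v with K_v=6 → 1.
Total e_ss = 1.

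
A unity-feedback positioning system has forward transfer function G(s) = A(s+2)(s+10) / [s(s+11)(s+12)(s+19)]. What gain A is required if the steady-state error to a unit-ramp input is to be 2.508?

G(s) has one factor of s in the denominator, so the system is type 1.
K_v = lim_{s→0} s·G(s) = A·2·10 / (11·12·19) = (5/627)·A.
e_ss = 1/K_v = 2.508 ⇒ K_v = 250/627 ⇒ A = (250/627)/(5/627) = 50.

50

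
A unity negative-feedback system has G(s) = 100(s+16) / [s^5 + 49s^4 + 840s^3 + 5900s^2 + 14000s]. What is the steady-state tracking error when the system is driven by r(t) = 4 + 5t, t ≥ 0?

The denominator has no term below 14000s — 1 pole at s=0, type 1. By superposition:
  • 4: tracked with zero error.
  • 5t: e_ss = 5/K_v with K_v=4/35 → 43.75.
Total e_ss = 43.75.

43.75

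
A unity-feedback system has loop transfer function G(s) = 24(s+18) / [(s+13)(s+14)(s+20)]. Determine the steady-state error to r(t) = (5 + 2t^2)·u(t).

infinity

The open loop has no poles at the origin → type 0 system. Treating each term separately:
  • 5: e_ss = 5/(1+K_p) with K_p=54/455 → 2275/509.
  • 2t^2: a type-0 system cannot track it, e_ss → ∞.
The unbounded component dominates.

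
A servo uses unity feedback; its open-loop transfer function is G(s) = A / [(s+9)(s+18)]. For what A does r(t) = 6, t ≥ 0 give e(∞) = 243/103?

250

G(s) has no factors of s in the denominator, so the system is type 0.
K_p = lim_{s→0} G(s) = A / (9·18) = (1/162)·A.
e_ss = 6/(1 + K_p) = 243/103 ⇒ 1 + (1/162)·A = 206/81 ⇒ A = 250.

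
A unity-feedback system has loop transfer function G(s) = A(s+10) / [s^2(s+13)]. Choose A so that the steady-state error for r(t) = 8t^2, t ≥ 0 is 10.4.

2

G(s) has two factors of s in the denominator, so the system is type 2.
K_a = lim_{s→0} s^2·G(s) = A·10 / (13) = (10/13)·A.
e_ss = 16/K_a = 10.4 ⇒ K_a = 20/13 ⇒ A = (20/13)/(10/13) = 2.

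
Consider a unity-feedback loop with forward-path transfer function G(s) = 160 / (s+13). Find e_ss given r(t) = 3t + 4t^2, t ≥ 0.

G(s) has no factors of s in the denominator, so the system is type 0. Taking each input component in turn:
  • 3t: a type-0 system cannot track it, e_ss → ∞.
  • 4t^2: a type-0 system cannot track it, e_ss → ∞.
The unbounded component dominates.

infinity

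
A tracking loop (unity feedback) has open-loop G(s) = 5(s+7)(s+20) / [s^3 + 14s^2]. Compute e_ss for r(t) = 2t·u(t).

0

The denominator has no term below 14s^2 — 2 poles at s=0, type 2.
K_v = ∞ for a type-2 system; e_ss to a ramp is zero.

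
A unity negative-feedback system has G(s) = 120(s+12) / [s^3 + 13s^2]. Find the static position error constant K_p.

K_p = lim_{s→0} G(s); with 2 poles at the origin the limit diverges, so K_p = ∞.

infinity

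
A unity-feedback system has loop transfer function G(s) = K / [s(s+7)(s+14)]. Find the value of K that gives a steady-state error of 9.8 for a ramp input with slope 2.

20

G(s) has one factor of s in the denominator, so the system is type 1.
K_v = lim_{s→0} s·G(s) = K / (7·14) = (1/98)·K.
e_ss = 2/K_v = 9.8 ⇒ K_v = 10/49 ⇒ K = (10/49)/(1/98) = 20.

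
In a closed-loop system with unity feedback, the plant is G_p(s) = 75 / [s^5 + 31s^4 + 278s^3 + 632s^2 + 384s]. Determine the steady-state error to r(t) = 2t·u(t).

Factoring s from the denominator leaves a polynomial with constant term 384, so the system is type 1.
K_v = lim_{s→0} s·G_p(s) = 75 / 384 = 25/128.
e_ss = 2/K_v = 2/(25/128) = 10.24.

10.24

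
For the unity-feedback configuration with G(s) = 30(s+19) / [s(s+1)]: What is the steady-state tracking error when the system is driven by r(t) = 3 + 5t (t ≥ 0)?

The open loop has one pole at the origin → type 1 system. Treating each term separately:
  • 3: tracked with zero error.
  • 5t: e_ss = 5/K_v with K_v=570 → 1/114.
Total e_ss = 1/114.

1/114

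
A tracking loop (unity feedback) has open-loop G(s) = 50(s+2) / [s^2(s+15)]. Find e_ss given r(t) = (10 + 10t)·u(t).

Two free integrators in G(s): this is a type 2 system. Treating each term separately:
  • 10: tracked with zero error.
  • 10t: tracked with zero error.
Total e_ss = 0.

0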